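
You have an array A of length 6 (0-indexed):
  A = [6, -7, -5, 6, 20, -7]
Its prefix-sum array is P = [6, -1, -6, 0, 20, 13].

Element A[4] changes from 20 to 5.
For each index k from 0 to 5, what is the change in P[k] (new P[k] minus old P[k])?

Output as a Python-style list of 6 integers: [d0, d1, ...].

Element change: A[4] 20 -> 5, delta = -15
For k < 4: P[k] unchanged, delta_P[k] = 0
For k >= 4: P[k] shifts by exactly -15
Delta array: [0, 0, 0, 0, -15, -15]

Answer: [0, 0, 0, 0, -15, -15]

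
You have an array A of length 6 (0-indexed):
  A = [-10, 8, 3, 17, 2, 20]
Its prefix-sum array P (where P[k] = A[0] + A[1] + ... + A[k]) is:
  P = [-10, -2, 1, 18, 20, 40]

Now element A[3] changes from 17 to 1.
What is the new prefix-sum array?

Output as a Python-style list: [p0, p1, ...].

Answer: [-10, -2, 1, 2, 4, 24]

Derivation:
Change: A[3] 17 -> 1, delta = -16
P[k] for k < 3: unchanged (A[3] not included)
P[k] for k >= 3: shift by delta = -16
  P[0] = -10 + 0 = -10
  P[1] = -2 + 0 = -2
  P[2] = 1 + 0 = 1
  P[3] = 18 + -16 = 2
  P[4] = 20 + -16 = 4
  P[5] = 40 + -16 = 24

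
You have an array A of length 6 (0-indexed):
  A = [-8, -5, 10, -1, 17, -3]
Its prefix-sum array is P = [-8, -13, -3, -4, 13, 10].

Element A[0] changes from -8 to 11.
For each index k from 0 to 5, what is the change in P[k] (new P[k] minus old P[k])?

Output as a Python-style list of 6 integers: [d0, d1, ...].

Element change: A[0] -8 -> 11, delta = 19
For k < 0: P[k] unchanged, delta_P[k] = 0
For k >= 0: P[k] shifts by exactly 19
Delta array: [19, 19, 19, 19, 19, 19]

Answer: [19, 19, 19, 19, 19, 19]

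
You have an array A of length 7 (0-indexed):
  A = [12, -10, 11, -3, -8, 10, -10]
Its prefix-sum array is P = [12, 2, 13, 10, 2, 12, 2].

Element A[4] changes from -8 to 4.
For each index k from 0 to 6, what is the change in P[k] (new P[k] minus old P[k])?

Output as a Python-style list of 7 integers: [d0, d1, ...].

Element change: A[4] -8 -> 4, delta = 12
For k < 4: P[k] unchanged, delta_P[k] = 0
For k >= 4: P[k] shifts by exactly 12
Delta array: [0, 0, 0, 0, 12, 12, 12]

Answer: [0, 0, 0, 0, 12, 12, 12]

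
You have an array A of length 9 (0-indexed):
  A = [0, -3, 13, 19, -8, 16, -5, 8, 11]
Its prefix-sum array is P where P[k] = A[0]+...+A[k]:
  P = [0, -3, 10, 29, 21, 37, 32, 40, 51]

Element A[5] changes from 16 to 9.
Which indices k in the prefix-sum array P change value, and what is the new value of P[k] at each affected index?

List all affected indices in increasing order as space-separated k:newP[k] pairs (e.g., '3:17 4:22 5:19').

Answer: 5:30 6:25 7:33 8:44

Derivation:
P[k] = A[0] + ... + A[k]
P[k] includes A[5] iff k >= 5
Affected indices: 5, 6, ..., 8; delta = -7
  P[5]: 37 + -7 = 30
  P[6]: 32 + -7 = 25
  P[7]: 40 + -7 = 33
  P[8]: 51 + -7 = 44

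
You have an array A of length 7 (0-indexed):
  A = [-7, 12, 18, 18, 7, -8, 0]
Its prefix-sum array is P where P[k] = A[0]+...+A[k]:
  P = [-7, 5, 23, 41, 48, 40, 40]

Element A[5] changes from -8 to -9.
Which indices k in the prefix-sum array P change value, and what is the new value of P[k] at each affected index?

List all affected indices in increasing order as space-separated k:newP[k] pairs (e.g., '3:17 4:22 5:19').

Answer: 5:39 6:39

Derivation:
P[k] = A[0] + ... + A[k]
P[k] includes A[5] iff k >= 5
Affected indices: 5, 6, ..., 6; delta = -1
  P[5]: 40 + -1 = 39
  P[6]: 40 + -1 = 39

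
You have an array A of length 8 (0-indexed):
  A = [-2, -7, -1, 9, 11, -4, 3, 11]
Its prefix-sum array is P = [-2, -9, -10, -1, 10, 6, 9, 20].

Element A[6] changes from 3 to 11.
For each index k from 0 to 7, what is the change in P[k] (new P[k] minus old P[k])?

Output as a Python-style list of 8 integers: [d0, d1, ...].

Answer: [0, 0, 0, 0, 0, 0, 8, 8]

Derivation:
Element change: A[6] 3 -> 11, delta = 8
For k < 6: P[k] unchanged, delta_P[k] = 0
For k >= 6: P[k] shifts by exactly 8
Delta array: [0, 0, 0, 0, 0, 0, 8, 8]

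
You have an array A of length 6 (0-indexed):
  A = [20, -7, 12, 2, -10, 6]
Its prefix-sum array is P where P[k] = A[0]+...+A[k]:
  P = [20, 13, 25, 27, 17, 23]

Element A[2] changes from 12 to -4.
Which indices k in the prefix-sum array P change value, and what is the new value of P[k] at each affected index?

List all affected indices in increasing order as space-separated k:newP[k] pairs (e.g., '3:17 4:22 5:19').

Answer: 2:9 3:11 4:1 5:7

Derivation:
P[k] = A[0] + ... + A[k]
P[k] includes A[2] iff k >= 2
Affected indices: 2, 3, ..., 5; delta = -16
  P[2]: 25 + -16 = 9
  P[3]: 27 + -16 = 11
  P[4]: 17 + -16 = 1
  P[5]: 23 + -16 = 7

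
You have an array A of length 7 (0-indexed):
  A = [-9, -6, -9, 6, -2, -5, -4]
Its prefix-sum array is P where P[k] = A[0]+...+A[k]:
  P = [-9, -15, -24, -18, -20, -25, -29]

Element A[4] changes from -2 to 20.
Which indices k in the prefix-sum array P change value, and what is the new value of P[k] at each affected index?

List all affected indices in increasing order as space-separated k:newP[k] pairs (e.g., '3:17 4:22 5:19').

Answer: 4:2 5:-3 6:-7

Derivation:
P[k] = A[0] + ... + A[k]
P[k] includes A[4] iff k >= 4
Affected indices: 4, 5, ..., 6; delta = 22
  P[4]: -20 + 22 = 2
  P[5]: -25 + 22 = -3
  P[6]: -29 + 22 = -7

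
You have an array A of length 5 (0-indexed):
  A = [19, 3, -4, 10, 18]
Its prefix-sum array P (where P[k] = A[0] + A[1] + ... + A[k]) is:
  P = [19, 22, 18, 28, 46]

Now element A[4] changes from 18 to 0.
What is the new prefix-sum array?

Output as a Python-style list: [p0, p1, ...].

Answer: [19, 22, 18, 28, 28]

Derivation:
Change: A[4] 18 -> 0, delta = -18
P[k] for k < 4: unchanged (A[4] not included)
P[k] for k >= 4: shift by delta = -18
  P[0] = 19 + 0 = 19
  P[1] = 22 + 0 = 22
  P[2] = 18 + 0 = 18
  P[3] = 28 + 0 = 28
  P[4] = 46 + -18 = 28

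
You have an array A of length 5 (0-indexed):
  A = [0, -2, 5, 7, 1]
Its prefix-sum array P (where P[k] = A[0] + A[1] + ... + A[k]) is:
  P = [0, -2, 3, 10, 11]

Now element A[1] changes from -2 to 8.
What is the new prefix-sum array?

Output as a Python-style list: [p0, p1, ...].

Answer: [0, 8, 13, 20, 21]

Derivation:
Change: A[1] -2 -> 8, delta = 10
P[k] for k < 1: unchanged (A[1] not included)
P[k] for k >= 1: shift by delta = 10
  P[0] = 0 + 0 = 0
  P[1] = -2 + 10 = 8
  P[2] = 3 + 10 = 13
  P[3] = 10 + 10 = 20
  P[4] = 11 + 10 = 21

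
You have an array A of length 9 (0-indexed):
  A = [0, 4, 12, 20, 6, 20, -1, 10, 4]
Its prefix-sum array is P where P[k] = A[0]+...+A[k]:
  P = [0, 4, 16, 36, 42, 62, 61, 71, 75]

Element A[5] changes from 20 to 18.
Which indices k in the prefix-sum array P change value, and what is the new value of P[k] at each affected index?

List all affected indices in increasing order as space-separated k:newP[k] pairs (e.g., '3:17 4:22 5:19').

P[k] = A[0] + ... + A[k]
P[k] includes A[5] iff k >= 5
Affected indices: 5, 6, ..., 8; delta = -2
  P[5]: 62 + -2 = 60
  P[6]: 61 + -2 = 59
  P[7]: 71 + -2 = 69
  P[8]: 75 + -2 = 73

Answer: 5:60 6:59 7:69 8:73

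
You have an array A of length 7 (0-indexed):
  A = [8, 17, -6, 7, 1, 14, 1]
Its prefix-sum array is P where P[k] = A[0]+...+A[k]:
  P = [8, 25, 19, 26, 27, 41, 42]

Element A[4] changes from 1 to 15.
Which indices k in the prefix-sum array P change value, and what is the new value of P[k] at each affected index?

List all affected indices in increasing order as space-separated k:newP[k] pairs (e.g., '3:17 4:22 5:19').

P[k] = A[0] + ... + A[k]
P[k] includes A[4] iff k >= 4
Affected indices: 4, 5, ..., 6; delta = 14
  P[4]: 27 + 14 = 41
  P[5]: 41 + 14 = 55
  P[6]: 42 + 14 = 56

Answer: 4:41 5:55 6:56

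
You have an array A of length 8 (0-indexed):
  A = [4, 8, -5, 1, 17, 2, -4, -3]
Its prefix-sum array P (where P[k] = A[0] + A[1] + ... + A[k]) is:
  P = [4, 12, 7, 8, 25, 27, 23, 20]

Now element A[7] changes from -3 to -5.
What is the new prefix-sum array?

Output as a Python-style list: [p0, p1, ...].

Answer: [4, 12, 7, 8, 25, 27, 23, 18]

Derivation:
Change: A[7] -3 -> -5, delta = -2
P[k] for k < 7: unchanged (A[7] not included)
P[k] for k >= 7: shift by delta = -2
  P[0] = 4 + 0 = 4
  P[1] = 12 + 0 = 12
  P[2] = 7 + 0 = 7
  P[3] = 8 + 0 = 8
  P[4] = 25 + 0 = 25
  P[5] = 27 + 0 = 27
  P[6] = 23 + 0 = 23
  P[7] = 20 + -2 = 18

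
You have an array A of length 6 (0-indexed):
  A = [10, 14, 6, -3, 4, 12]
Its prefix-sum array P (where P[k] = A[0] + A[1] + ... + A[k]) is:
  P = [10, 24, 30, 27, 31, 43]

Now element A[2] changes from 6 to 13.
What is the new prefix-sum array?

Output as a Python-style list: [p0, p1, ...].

Answer: [10, 24, 37, 34, 38, 50]

Derivation:
Change: A[2] 6 -> 13, delta = 7
P[k] for k < 2: unchanged (A[2] not included)
P[k] for k >= 2: shift by delta = 7
  P[0] = 10 + 0 = 10
  P[1] = 24 + 0 = 24
  P[2] = 30 + 7 = 37
  P[3] = 27 + 7 = 34
  P[4] = 31 + 7 = 38
  P[5] = 43 + 7 = 50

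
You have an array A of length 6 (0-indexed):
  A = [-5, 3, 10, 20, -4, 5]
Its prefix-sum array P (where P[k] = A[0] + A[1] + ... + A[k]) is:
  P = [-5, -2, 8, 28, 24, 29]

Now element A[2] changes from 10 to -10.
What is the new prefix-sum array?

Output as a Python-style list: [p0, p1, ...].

Answer: [-5, -2, -12, 8, 4, 9]

Derivation:
Change: A[2] 10 -> -10, delta = -20
P[k] for k < 2: unchanged (A[2] not included)
P[k] for k >= 2: shift by delta = -20
  P[0] = -5 + 0 = -5
  P[1] = -2 + 0 = -2
  P[2] = 8 + -20 = -12
  P[3] = 28 + -20 = 8
  P[4] = 24 + -20 = 4
  P[5] = 29 + -20 = 9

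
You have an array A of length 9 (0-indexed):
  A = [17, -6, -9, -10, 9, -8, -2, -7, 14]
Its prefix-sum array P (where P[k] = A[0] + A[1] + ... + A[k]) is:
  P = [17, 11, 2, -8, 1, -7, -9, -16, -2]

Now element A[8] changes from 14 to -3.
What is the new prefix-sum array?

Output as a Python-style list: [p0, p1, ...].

Answer: [17, 11, 2, -8, 1, -7, -9, -16, -19]

Derivation:
Change: A[8] 14 -> -3, delta = -17
P[k] for k < 8: unchanged (A[8] not included)
P[k] for k >= 8: shift by delta = -17
  P[0] = 17 + 0 = 17
  P[1] = 11 + 0 = 11
  P[2] = 2 + 0 = 2
  P[3] = -8 + 0 = -8
  P[4] = 1 + 0 = 1
  P[5] = -7 + 0 = -7
  P[6] = -9 + 0 = -9
  P[7] = -16 + 0 = -16
  P[8] = -2 + -17 = -19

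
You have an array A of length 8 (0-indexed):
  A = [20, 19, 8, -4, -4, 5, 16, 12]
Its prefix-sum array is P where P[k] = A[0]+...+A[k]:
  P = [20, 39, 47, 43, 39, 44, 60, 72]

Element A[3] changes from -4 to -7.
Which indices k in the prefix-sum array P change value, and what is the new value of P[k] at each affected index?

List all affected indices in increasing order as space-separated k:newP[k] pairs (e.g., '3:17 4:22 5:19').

P[k] = A[0] + ... + A[k]
P[k] includes A[3] iff k >= 3
Affected indices: 3, 4, ..., 7; delta = -3
  P[3]: 43 + -3 = 40
  P[4]: 39 + -3 = 36
  P[5]: 44 + -3 = 41
  P[6]: 60 + -3 = 57
  P[7]: 72 + -3 = 69

Answer: 3:40 4:36 5:41 6:57 7:69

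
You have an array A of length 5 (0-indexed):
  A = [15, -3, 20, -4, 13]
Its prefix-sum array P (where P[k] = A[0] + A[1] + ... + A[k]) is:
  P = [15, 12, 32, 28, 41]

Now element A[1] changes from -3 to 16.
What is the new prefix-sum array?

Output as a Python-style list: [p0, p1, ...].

Answer: [15, 31, 51, 47, 60]

Derivation:
Change: A[1] -3 -> 16, delta = 19
P[k] for k < 1: unchanged (A[1] not included)
P[k] for k >= 1: shift by delta = 19
  P[0] = 15 + 0 = 15
  P[1] = 12 + 19 = 31
  P[2] = 32 + 19 = 51
  P[3] = 28 + 19 = 47
  P[4] = 41 + 19 = 60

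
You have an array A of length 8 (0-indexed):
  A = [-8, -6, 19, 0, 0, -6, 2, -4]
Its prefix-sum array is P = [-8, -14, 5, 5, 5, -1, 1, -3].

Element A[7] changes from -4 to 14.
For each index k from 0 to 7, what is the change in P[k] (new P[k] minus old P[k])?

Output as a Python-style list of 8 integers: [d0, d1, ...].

Element change: A[7] -4 -> 14, delta = 18
For k < 7: P[k] unchanged, delta_P[k] = 0
For k >= 7: P[k] shifts by exactly 18
Delta array: [0, 0, 0, 0, 0, 0, 0, 18]

Answer: [0, 0, 0, 0, 0, 0, 0, 18]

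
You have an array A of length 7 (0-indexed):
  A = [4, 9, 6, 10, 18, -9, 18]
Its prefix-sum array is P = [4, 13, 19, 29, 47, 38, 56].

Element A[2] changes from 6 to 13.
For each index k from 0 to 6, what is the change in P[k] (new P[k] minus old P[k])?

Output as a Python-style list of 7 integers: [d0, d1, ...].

Element change: A[2] 6 -> 13, delta = 7
For k < 2: P[k] unchanged, delta_P[k] = 0
For k >= 2: P[k] shifts by exactly 7
Delta array: [0, 0, 7, 7, 7, 7, 7]

Answer: [0, 0, 7, 7, 7, 7, 7]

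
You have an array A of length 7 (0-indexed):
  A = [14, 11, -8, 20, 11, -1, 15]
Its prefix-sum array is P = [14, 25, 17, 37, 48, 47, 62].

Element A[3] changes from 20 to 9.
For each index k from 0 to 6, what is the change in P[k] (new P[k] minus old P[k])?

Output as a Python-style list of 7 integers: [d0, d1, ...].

Answer: [0, 0, 0, -11, -11, -11, -11]

Derivation:
Element change: A[3] 20 -> 9, delta = -11
For k < 3: P[k] unchanged, delta_P[k] = 0
For k >= 3: P[k] shifts by exactly -11
Delta array: [0, 0, 0, -11, -11, -11, -11]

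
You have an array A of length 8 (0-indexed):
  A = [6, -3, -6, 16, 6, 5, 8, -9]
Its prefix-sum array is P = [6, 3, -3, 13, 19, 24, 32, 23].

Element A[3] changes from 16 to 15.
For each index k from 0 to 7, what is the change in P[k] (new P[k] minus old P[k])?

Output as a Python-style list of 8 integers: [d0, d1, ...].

Answer: [0, 0, 0, -1, -1, -1, -1, -1]

Derivation:
Element change: A[3] 16 -> 15, delta = -1
For k < 3: P[k] unchanged, delta_P[k] = 0
For k >= 3: P[k] shifts by exactly -1
Delta array: [0, 0, 0, -1, -1, -1, -1, -1]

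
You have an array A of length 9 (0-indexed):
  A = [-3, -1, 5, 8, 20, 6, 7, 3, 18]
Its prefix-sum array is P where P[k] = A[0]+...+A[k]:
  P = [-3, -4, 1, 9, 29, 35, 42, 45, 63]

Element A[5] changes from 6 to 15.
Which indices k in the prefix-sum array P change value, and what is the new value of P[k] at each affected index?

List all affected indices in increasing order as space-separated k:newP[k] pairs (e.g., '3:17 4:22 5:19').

Answer: 5:44 6:51 7:54 8:72

Derivation:
P[k] = A[0] + ... + A[k]
P[k] includes A[5] iff k >= 5
Affected indices: 5, 6, ..., 8; delta = 9
  P[5]: 35 + 9 = 44
  P[6]: 42 + 9 = 51
  P[7]: 45 + 9 = 54
  P[8]: 63 + 9 = 72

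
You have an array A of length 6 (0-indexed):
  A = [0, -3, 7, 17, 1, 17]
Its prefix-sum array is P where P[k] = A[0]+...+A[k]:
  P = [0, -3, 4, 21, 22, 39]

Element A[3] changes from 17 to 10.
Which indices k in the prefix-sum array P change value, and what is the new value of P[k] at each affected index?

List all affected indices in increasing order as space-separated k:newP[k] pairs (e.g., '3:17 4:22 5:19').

P[k] = A[0] + ... + A[k]
P[k] includes A[3] iff k >= 3
Affected indices: 3, 4, ..., 5; delta = -7
  P[3]: 21 + -7 = 14
  P[4]: 22 + -7 = 15
  P[5]: 39 + -7 = 32

Answer: 3:14 4:15 5:32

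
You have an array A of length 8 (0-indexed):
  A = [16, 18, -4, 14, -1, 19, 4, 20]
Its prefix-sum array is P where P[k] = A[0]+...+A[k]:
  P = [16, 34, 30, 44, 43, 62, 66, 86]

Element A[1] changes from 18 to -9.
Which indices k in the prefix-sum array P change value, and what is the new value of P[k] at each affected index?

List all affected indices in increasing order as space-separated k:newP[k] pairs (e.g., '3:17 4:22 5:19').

Answer: 1:7 2:3 3:17 4:16 5:35 6:39 7:59

Derivation:
P[k] = A[0] + ... + A[k]
P[k] includes A[1] iff k >= 1
Affected indices: 1, 2, ..., 7; delta = -27
  P[1]: 34 + -27 = 7
  P[2]: 30 + -27 = 3
  P[3]: 44 + -27 = 17
  P[4]: 43 + -27 = 16
  P[5]: 62 + -27 = 35
  P[6]: 66 + -27 = 39
  P[7]: 86 + -27 = 59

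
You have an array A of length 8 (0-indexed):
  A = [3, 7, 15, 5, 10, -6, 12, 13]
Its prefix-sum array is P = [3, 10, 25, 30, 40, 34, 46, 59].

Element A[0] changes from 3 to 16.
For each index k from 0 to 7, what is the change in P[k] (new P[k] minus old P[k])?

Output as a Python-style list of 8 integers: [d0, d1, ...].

Answer: [13, 13, 13, 13, 13, 13, 13, 13]

Derivation:
Element change: A[0] 3 -> 16, delta = 13
For k < 0: P[k] unchanged, delta_P[k] = 0
For k >= 0: P[k] shifts by exactly 13
Delta array: [13, 13, 13, 13, 13, 13, 13, 13]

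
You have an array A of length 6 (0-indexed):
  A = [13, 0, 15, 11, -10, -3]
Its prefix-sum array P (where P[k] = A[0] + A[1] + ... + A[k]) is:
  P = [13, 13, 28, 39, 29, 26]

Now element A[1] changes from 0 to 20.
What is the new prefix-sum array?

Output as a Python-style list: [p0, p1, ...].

Answer: [13, 33, 48, 59, 49, 46]

Derivation:
Change: A[1] 0 -> 20, delta = 20
P[k] for k < 1: unchanged (A[1] not included)
P[k] for k >= 1: shift by delta = 20
  P[0] = 13 + 0 = 13
  P[1] = 13 + 20 = 33
  P[2] = 28 + 20 = 48
  P[3] = 39 + 20 = 59
  P[4] = 29 + 20 = 49
  P[5] = 26 + 20 = 46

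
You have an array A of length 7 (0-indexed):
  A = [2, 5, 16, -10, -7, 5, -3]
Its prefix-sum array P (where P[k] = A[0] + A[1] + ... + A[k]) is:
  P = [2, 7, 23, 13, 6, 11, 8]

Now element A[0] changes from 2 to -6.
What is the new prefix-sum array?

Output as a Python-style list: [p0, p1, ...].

Answer: [-6, -1, 15, 5, -2, 3, 0]

Derivation:
Change: A[0] 2 -> -6, delta = -8
P[k] for k < 0: unchanged (A[0] not included)
P[k] for k >= 0: shift by delta = -8
  P[0] = 2 + -8 = -6
  P[1] = 7 + -8 = -1
  P[2] = 23 + -8 = 15
  P[3] = 13 + -8 = 5
  P[4] = 6 + -8 = -2
  P[5] = 11 + -8 = 3
  P[6] = 8 + -8 = 0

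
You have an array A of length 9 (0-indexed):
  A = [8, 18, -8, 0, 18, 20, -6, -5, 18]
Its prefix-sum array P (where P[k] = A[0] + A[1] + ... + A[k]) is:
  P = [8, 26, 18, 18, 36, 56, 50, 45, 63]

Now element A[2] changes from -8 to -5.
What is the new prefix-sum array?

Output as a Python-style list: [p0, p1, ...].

Change: A[2] -8 -> -5, delta = 3
P[k] for k < 2: unchanged (A[2] not included)
P[k] for k >= 2: shift by delta = 3
  P[0] = 8 + 0 = 8
  P[1] = 26 + 0 = 26
  P[2] = 18 + 3 = 21
  P[3] = 18 + 3 = 21
  P[4] = 36 + 3 = 39
  P[5] = 56 + 3 = 59
  P[6] = 50 + 3 = 53
  P[7] = 45 + 3 = 48
  P[8] = 63 + 3 = 66

Answer: [8, 26, 21, 21, 39, 59, 53, 48, 66]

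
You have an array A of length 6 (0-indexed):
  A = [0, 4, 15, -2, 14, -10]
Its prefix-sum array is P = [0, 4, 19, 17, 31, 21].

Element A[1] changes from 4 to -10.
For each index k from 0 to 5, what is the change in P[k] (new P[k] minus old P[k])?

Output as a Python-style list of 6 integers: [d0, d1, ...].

Element change: A[1] 4 -> -10, delta = -14
For k < 1: P[k] unchanged, delta_P[k] = 0
For k >= 1: P[k] shifts by exactly -14
Delta array: [0, -14, -14, -14, -14, -14]

Answer: [0, -14, -14, -14, -14, -14]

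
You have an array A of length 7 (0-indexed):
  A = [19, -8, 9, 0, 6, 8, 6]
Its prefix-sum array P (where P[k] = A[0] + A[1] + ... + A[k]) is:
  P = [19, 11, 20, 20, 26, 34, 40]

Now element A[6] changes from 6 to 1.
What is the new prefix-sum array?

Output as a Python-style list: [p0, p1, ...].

Change: A[6] 6 -> 1, delta = -5
P[k] for k < 6: unchanged (A[6] not included)
P[k] for k >= 6: shift by delta = -5
  P[0] = 19 + 0 = 19
  P[1] = 11 + 0 = 11
  P[2] = 20 + 0 = 20
  P[3] = 20 + 0 = 20
  P[4] = 26 + 0 = 26
  P[5] = 34 + 0 = 34
  P[6] = 40 + -5 = 35

Answer: [19, 11, 20, 20, 26, 34, 35]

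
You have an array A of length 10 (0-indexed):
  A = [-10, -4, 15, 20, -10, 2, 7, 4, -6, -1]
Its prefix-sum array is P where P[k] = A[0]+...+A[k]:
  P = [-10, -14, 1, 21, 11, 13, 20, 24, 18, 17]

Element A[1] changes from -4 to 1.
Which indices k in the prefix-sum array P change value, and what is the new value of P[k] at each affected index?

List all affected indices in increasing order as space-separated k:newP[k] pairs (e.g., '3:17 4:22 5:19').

P[k] = A[0] + ... + A[k]
P[k] includes A[1] iff k >= 1
Affected indices: 1, 2, ..., 9; delta = 5
  P[1]: -14 + 5 = -9
  P[2]: 1 + 5 = 6
  P[3]: 21 + 5 = 26
  P[4]: 11 + 5 = 16
  P[5]: 13 + 5 = 18
  P[6]: 20 + 5 = 25
  P[7]: 24 + 5 = 29
  P[8]: 18 + 5 = 23
  P[9]: 17 + 5 = 22

Answer: 1:-9 2:6 3:26 4:16 5:18 6:25 7:29 8:23 9:22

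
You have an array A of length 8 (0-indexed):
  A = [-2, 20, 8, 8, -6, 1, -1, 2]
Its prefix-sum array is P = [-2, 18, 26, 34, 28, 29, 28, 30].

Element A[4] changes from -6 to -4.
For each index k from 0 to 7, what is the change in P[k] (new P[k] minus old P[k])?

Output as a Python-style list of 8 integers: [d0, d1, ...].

Element change: A[4] -6 -> -4, delta = 2
For k < 4: P[k] unchanged, delta_P[k] = 0
For k >= 4: P[k] shifts by exactly 2
Delta array: [0, 0, 0, 0, 2, 2, 2, 2]

Answer: [0, 0, 0, 0, 2, 2, 2, 2]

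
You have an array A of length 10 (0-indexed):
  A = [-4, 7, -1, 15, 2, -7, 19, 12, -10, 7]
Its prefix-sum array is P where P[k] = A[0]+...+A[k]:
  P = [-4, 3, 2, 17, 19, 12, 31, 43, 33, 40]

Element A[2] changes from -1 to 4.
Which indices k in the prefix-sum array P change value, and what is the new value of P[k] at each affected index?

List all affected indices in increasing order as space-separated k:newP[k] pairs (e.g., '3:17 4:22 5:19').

Answer: 2:7 3:22 4:24 5:17 6:36 7:48 8:38 9:45

Derivation:
P[k] = A[0] + ... + A[k]
P[k] includes A[2] iff k >= 2
Affected indices: 2, 3, ..., 9; delta = 5
  P[2]: 2 + 5 = 7
  P[3]: 17 + 5 = 22
  P[4]: 19 + 5 = 24
  P[5]: 12 + 5 = 17
  P[6]: 31 + 5 = 36
  P[7]: 43 + 5 = 48
  P[8]: 33 + 5 = 38
  P[9]: 40 + 5 = 45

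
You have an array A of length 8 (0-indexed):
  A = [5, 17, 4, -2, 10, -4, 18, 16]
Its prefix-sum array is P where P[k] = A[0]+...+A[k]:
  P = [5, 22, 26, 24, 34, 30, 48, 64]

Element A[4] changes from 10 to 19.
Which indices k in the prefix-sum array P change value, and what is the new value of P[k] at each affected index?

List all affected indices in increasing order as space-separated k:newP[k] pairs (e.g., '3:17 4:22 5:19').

P[k] = A[0] + ... + A[k]
P[k] includes A[4] iff k >= 4
Affected indices: 4, 5, ..., 7; delta = 9
  P[4]: 34 + 9 = 43
  P[5]: 30 + 9 = 39
  P[6]: 48 + 9 = 57
  P[7]: 64 + 9 = 73

Answer: 4:43 5:39 6:57 7:73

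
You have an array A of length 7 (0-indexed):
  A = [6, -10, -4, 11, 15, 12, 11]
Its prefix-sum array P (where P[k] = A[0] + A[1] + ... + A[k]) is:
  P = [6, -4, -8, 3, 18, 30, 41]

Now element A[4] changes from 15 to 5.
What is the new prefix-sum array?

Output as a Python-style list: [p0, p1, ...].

Change: A[4] 15 -> 5, delta = -10
P[k] for k < 4: unchanged (A[4] not included)
P[k] for k >= 4: shift by delta = -10
  P[0] = 6 + 0 = 6
  P[1] = -4 + 0 = -4
  P[2] = -8 + 0 = -8
  P[3] = 3 + 0 = 3
  P[4] = 18 + -10 = 8
  P[5] = 30 + -10 = 20
  P[6] = 41 + -10 = 31

Answer: [6, -4, -8, 3, 8, 20, 31]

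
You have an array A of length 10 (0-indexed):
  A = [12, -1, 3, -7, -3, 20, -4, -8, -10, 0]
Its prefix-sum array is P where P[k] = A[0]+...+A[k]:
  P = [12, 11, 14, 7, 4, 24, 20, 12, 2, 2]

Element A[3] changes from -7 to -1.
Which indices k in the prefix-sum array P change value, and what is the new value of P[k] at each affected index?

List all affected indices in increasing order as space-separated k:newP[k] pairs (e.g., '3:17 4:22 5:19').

Answer: 3:13 4:10 5:30 6:26 7:18 8:8 9:8

Derivation:
P[k] = A[0] + ... + A[k]
P[k] includes A[3] iff k >= 3
Affected indices: 3, 4, ..., 9; delta = 6
  P[3]: 7 + 6 = 13
  P[4]: 4 + 6 = 10
  P[5]: 24 + 6 = 30
  P[6]: 20 + 6 = 26
  P[7]: 12 + 6 = 18
  P[8]: 2 + 6 = 8
  P[9]: 2 + 6 = 8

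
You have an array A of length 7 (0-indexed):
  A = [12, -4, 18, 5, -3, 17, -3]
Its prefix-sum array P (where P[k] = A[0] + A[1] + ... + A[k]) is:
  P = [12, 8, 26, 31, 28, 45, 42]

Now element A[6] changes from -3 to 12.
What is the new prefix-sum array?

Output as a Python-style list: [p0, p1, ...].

Answer: [12, 8, 26, 31, 28, 45, 57]

Derivation:
Change: A[6] -3 -> 12, delta = 15
P[k] for k < 6: unchanged (A[6] not included)
P[k] for k >= 6: shift by delta = 15
  P[0] = 12 + 0 = 12
  P[1] = 8 + 0 = 8
  P[2] = 26 + 0 = 26
  P[3] = 31 + 0 = 31
  P[4] = 28 + 0 = 28
  P[5] = 45 + 0 = 45
  P[6] = 42 + 15 = 57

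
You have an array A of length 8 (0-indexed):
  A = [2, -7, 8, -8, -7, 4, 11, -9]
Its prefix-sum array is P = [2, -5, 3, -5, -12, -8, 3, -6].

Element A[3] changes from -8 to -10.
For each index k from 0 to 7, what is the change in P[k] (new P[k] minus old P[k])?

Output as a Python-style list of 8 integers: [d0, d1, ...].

Element change: A[3] -8 -> -10, delta = -2
For k < 3: P[k] unchanged, delta_P[k] = 0
For k >= 3: P[k] shifts by exactly -2
Delta array: [0, 0, 0, -2, -2, -2, -2, -2]

Answer: [0, 0, 0, -2, -2, -2, -2, -2]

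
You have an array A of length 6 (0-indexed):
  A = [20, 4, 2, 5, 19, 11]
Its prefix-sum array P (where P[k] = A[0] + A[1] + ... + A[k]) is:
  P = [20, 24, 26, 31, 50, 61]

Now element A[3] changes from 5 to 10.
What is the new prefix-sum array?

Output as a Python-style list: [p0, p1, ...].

Answer: [20, 24, 26, 36, 55, 66]

Derivation:
Change: A[3] 5 -> 10, delta = 5
P[k] for k < 3: unchanged (A[3] not included)
P[k] for k >= 3: shift by delta = 5
  P[0] = 20 + 0 = 20
  P[1] = 24 + 0 = 24
  P[2] = 26 + 0 = 26
  P[3] = 31 + 5 = 36
  P[4] = 50 + 5 = 55
  P[5] = 61 + 5 = 66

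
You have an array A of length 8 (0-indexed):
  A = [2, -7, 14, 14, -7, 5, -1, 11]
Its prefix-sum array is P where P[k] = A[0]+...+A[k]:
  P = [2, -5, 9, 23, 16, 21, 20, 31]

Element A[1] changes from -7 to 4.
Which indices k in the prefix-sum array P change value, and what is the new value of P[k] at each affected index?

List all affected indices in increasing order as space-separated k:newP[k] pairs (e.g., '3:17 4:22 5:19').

P[k] = A[0] + ... + A[k]
P[k] includes A[1] iff k >= 1
Affected indices: 1, 2, ..., 7; delta = 11
  P[1]: -5 + 11 = 6
  P[2]: 9 + 11 = 20
  P[3]: 23 + 11 = 34
  P[4]: 16 + 11 = 27
  P[5]: 21 + 11 = 32
  P[6]: 20 + 11 = 31
  P[7]: 31 + 11 = 42

Answer: 1:6 2:20 3:34 4:27 5:32 6:31 7:42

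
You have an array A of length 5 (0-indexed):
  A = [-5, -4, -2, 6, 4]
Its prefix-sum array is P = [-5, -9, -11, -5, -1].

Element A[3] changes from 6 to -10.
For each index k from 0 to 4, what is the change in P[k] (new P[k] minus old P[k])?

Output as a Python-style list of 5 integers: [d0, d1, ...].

Element change: A[3] 6 -> -10, delta = -16
For k < 3: P[k] unchanged, delta_P[k] = 0
For k >= 3: P[k] shifts by exactly -16
Delta array: [0, 0, 0, -16, -16]

Answer: [0, 0, 0, -16, -16]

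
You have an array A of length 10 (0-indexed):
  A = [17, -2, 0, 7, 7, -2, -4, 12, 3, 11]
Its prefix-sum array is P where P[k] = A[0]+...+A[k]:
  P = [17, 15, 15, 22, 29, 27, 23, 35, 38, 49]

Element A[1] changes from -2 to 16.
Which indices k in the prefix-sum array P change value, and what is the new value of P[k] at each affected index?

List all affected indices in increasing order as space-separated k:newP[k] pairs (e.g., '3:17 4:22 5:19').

Answer: 1:33 2:33 3:40 4:47 5:45 6:41 7:53 8:56 9:67

Derivation:
P[k] = A[0] + ... + A[k]
P[k] includes A[1] iff k >= 1
Affected indices: 1, 2, ..., 9; delta = 18
  P[1]: 15 + 18 = 33
  P[2]: 15 + 18 = 33
  P[3]: 22 + 18 = 40
  P[4]: 29 + 18 = 47
  P[5]: 27 + 18 = 45
  P[6]: 23 + 18 = 41
  P[7]: 35 + 18 = 53
  P[8]: 38 + 18 = 56
  P[9]: 49 + 18 = 67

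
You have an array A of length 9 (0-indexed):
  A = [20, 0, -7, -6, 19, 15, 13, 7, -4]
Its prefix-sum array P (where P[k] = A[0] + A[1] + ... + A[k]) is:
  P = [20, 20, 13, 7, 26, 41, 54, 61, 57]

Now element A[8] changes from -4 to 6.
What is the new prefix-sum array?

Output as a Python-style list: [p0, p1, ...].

Answer: [20, 20, 13, 7, 26, 41, 54, 61, 67]

Derivation:
Change: A[8] -4 -> 6, delta = 10
P[k] for k < 8: unchanged (A[8] not included)
P[k] for k >= 8: shift by delta = 10
  P[0] = 20 + 0 = 20
  P[1] = 20 + 0 = 20
  P[2] = 13 + 0 = 13
  P[3] = 7 + 0 = 7
  P[4] = 26 + 0 = 26
  P[5] = 41 + 0 = 41
  P[6] = 54 + 0 = 54
  P[7] = 61 + 0 = 61
  P[8] = 57 + 10 = 67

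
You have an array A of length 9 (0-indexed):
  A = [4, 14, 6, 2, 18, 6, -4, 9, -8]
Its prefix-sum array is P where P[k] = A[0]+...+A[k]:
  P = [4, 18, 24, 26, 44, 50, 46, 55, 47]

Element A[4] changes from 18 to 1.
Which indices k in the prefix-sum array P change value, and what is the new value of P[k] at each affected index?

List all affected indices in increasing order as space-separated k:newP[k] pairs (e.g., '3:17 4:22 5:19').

P[k] = A[0] + ... + A[k]
P[k] includes A[4] iff k >= 4
Affected indices: 4, 5, ..., 8; delta = -17
  P[4]: 44 + -17 = 27
  P[5]: 50 + -17 = 33
  P[6]: 46 + -17 = 29
  P[7]: 55 + -17 = 38
  P[8]: 47 + -17 = 30

Answer: 4:27 5:33 6:29 7:38 8:30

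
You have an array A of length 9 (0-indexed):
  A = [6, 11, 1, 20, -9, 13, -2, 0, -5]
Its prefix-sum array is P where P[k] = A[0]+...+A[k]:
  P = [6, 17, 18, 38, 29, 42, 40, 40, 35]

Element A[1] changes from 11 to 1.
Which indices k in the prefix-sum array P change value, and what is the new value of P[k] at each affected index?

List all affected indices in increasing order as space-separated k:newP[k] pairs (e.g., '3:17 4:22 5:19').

P[k] = A[0] + ... + A[k]
P[k] includes A[1] iff k >= 1
Affected indices: 1, 2, ..., 8; delta = -10
  P[1]: 17 + -10 = 7
  P[2]: 18 + -10 = 8
  P[3]: 38 + -10 = 28
  P[4]: 29 + -10 = 19
  P[5]: 42 + -10 = 32
  P[6]: 40 + -10 = 30
  P[7]: 40 + -10 = 30
  P[8]: 35 + -10 = 25

Answer: 1:7 2:8 3:28 4:19 5:32 6:30 7:30 8:25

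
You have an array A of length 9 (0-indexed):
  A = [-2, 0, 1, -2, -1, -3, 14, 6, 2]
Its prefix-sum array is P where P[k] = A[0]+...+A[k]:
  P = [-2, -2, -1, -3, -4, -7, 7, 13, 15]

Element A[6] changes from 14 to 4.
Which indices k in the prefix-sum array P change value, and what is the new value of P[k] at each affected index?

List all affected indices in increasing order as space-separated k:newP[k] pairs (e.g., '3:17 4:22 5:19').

P[k] = A[0] + ... + A[k]
P[k] includes A[6] iff k >= 6
Affected indices: 6, 7, ..., 8; delta = -10
  P[6]: 7 + -10 = -3
  P[7]: 13 + -10 = 3
  P[8]: 15 + -10 = 5

Answer: 6:-3 7:3 8:5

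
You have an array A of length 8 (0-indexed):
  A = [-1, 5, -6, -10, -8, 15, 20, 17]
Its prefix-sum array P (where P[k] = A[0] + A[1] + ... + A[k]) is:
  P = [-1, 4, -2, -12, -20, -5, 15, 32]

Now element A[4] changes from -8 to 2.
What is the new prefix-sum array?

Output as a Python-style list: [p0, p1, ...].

Change: A[4] -8 -> 2, delta = 10
P[k] for k < 4: unchanged (A[4] not included)
P[k] for k >= 4: shift by delta = 10
  P[0] = -1 + 0 = -1
  P[1] = 4 + 0 = 4
  P[2] = -2 + 0 = -2
  P[3] = -12 + 0 = -12
  P[4] = -20 + 10 = -10
  P[5] = -5 + 10 = 5
  P[6] = 15 + 10 = 25
  P[7] = 32 + 10 = 42

Answer: [-1, 4, -2, -12, -10, 5, 25, 42]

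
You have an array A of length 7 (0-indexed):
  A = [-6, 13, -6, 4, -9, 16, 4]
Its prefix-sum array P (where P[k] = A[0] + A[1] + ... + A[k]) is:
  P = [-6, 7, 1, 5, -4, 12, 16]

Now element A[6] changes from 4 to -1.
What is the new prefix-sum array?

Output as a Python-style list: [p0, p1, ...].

Answer: [-6, 7, 1, 5, -4, 12, 11]

Derivation:
Change: A[6] 4 -> -1, delta = -5
P[k] for k < 6: unchanged (A[6] not included)
P[k] for k >= 6: shift by delta = -5
  P[0] = -6 + 0 = -6
  P[1] = 7 + 0 = 7
  P[2] = 1 + 0 = 1
  P[3] = 5 + 0 = 5
  P[4] = -4 + 0 = -4
  P[5] = 12 + 0 = 12
  P[6] = 16 + -5 = 11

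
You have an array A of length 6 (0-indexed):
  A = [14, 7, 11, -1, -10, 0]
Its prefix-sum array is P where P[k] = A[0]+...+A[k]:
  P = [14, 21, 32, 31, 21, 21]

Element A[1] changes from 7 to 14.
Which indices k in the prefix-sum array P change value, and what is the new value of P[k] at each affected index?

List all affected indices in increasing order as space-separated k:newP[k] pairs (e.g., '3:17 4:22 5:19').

P[k] = A[0] + ... + A[k]
P[k] includes A[1] iff k >= 1
Affected indices: 1, 2, ..., 5; delta = 7
  P[1]: 21 + 7 = 28
  P[2]: 32 + 7 = 39
  P[3]: 31 + 7 = 38
  P[4]: 21 + 7 = 28
  P[5]: 21 + 7 = 28

Answer: 1:28 2:39 3:38 4:28 5:28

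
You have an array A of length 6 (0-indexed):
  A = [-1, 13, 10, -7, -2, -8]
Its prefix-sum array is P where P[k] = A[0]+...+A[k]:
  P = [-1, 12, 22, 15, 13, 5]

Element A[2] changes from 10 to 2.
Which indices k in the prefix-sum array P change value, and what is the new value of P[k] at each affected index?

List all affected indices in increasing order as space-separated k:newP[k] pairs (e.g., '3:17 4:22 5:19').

Answer: 2:14 3:7 4:5 5:-3

Derivation:
P[k] = A[0] + ... + A[k]
P[k] includes A[2] iff k >= 2
Affected indices: 2, 3, ..., 5; delta = -8
  P[2]: 22 + -8 = 14
  P[3]: 15 + -8 = 7
  P[4]: 13 + -8 = 5
  P[5]: 5 + -8 = -3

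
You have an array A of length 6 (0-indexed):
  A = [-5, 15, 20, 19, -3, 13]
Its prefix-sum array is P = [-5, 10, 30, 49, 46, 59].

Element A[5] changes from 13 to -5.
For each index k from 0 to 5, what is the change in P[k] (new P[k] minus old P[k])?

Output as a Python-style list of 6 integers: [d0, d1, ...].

Element change: A[5] 13 -> -5, delta = -18
For k < 5: P[k] unchanged, delta_P[k] = 0
For k >= 5: P[k] shifts by exactly -18
Delta array: [0, 0, 0, 0, 0, -18]

Answer: [0, 0, 0, 0, 0, -18]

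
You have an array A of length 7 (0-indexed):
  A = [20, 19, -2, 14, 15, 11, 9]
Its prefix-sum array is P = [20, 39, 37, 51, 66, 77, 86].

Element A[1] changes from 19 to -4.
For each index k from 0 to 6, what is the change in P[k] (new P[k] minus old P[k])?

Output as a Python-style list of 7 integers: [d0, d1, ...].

Answer: [0, -23, -23, -23, -23, -23, -23]

Derivation:
Element change: A[1] 19 -> -4, delta = -23
For k < 1: P[k] unchanged, delta_P[k] = 0
For k >= 1: P[k] shifts by exactly -23
Delta array: [0, -23, -23, -23, -23, -23, -23]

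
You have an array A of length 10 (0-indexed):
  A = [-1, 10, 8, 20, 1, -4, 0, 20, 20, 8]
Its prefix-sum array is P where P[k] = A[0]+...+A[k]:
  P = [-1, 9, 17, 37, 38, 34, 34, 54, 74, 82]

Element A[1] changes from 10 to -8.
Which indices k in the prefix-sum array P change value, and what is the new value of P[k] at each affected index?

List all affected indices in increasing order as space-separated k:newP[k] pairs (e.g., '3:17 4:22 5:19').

P[k] = A[0] + ... + A[k]
P[k] includes A[1] iff k >= 1
Affected indices: 1, 2, ..., 9; delta = -18
  P[1]: 9 + -18 = -9
  P[2]: 17 + -18 = -1
  P[3]: 37 + -18 = 19
  P[4]: 38 + -18 = 20
  P[5]: 34 + -18 = 16
  P[6]: 34 + -18 = 16
  P[7]: 54 + -18 = 36
  P[8]: 74 + -18 = 56
  P[9]: 82 + -18 = 64

Answer: 1:-9 2:-1 3:19 4:20 5:16 6:16 7:36 8:56 9:64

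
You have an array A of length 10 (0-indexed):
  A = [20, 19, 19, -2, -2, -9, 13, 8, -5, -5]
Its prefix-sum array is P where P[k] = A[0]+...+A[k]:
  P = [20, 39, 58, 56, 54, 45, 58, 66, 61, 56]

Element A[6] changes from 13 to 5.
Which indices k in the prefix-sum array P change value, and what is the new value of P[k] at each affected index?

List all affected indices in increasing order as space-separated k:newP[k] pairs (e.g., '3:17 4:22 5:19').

Answer: 6:50 7:58 8:53 9:48

Derivation:
P[k] = A[0] + ... + A[k]
P[k] includes A[6] iff k >= 6
Affected indices: 6, 7, ..., 9; delta = -8
  P[6]: 58 + -8 = 50
  P[7]: 66 + -8 = 58
  P[8]: 61 + -8 = 53
  P[9]: 56 + -8 = 48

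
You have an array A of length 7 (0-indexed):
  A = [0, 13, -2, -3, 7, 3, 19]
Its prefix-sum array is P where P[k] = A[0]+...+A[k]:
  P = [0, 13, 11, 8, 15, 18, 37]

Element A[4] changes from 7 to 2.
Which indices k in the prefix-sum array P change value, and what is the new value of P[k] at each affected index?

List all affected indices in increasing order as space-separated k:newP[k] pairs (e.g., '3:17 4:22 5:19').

Answer: 4:10 5:13 6:32

Derivation:
P[k] = A[0] + ... + A[k]
P[k] includes A[4] iff k >= 4
Affected indices: 4, 5, ..., 6; delta = -5
  P[4]: 15 + -5 = 10
  P[5]: 18 + -5 = 13
  P[6]: 37 + -5 = 32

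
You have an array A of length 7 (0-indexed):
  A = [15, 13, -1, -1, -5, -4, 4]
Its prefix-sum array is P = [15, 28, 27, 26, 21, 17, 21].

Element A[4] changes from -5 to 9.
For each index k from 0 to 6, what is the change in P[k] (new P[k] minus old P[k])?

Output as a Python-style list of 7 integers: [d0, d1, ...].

Answer: [0, 0, 0, 0, 14, 14, 14]

Derivation:
Element change: A[4] -5 -> 9, delta = 14
For k < 4: P[k] unchanged, delta_P[k] = 0
For k >= 4: P[k] shifts by exactly 14
Delta array: [0, 0, 0, 0, 14, 14, 14]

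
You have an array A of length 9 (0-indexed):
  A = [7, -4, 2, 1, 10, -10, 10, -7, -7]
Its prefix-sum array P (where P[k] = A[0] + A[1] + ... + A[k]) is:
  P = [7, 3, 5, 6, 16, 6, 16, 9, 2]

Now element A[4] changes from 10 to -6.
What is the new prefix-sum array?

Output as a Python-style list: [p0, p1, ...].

Change: A[4] 10 -> -6, delta = -16
P[k] for k < 4: unchanged (A[4] not included)
P[k] for k >= 4: shift by delta = -16
  P[0] = 7 + 0 = 7
  P[1] = 3 + 0 = 3
  P[2] = 5 + 0 = 5
  P[3] = 6 + 0 = 6
  P[4] = 16 + -16 = 0
  P[5] = 6 + -16 = -10
  P[6] = 16 + -16 = 0
  P[7] = 9 + -16 = -7
  P[8] = 2 + -16 = -14

Answer: [7, 3, 5, 6, 0, -10, 0, -7, -14]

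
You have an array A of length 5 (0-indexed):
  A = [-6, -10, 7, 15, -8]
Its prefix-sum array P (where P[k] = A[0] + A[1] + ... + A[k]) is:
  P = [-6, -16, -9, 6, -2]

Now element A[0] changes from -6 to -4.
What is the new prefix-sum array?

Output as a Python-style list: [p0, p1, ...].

Answer: [-4, -14, -7, 8, 0]

Derivation:
Change: A[0] -6 -> -4, delta = 2
P[k] for k < 0: unchanged (A[0] not included)
P[k] for k >= 0: shift by delta = 2
  P[0] = -6 + 2 = -4
  P[1] = -16 + 2 = -14
  P[2] = -9 + 2 = -7
  P[3] = 6 + 2 = 8
  P[4] = -2 + 2 = 0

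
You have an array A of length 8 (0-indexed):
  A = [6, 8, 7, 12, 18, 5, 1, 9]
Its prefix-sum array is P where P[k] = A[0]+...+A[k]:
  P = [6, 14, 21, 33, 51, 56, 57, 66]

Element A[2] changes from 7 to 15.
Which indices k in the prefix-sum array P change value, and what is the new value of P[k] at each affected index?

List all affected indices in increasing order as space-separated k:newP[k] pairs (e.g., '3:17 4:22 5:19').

Answer: 2:29 3:41 4:59 5:64 6:65 7:74

Derivation:
P[k] = A[0] + ... + A[k]
P[k] includes A[2] iff k >= 2
Affected indices: 2, 3, ..., 7; delta = 8
  P[2]: 21 + 8 = 29
  P[3]: 33 + 8 = 41
  P[4]: 51 + 8 = 59
  P[5]: 56 + 8 = 64
  P[6]: 57 + 8 = 65
  P[7]: 66 + 8 = 74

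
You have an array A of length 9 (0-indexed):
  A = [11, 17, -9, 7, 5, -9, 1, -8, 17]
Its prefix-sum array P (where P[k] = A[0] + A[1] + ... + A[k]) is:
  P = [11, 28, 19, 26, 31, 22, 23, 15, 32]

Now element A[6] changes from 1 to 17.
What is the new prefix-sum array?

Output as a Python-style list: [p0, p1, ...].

Change: A[6] 1 -> 17, delta = 16
P[k] for k < 6: unchanged (A[6] not included)
P[k] for k >= 6: shift by delta = 16
  P[0] = 11 + 0 = 11
  P[1] = 28 + 0 = 28
  P[2] = 19 + 0 = 19
  P[3] = 26 + 0 = 26
  P[4] = 31 + 0 = 31
  P[5] = 22 + 0 = 22
  P[6] = 23 + 16 = 39
  P[7] = 15 + 16 = 31
  P[8] = 32 + 16 = 48

Answer: [11, 28, 19, 26, 31, 22, 39, 31, 48]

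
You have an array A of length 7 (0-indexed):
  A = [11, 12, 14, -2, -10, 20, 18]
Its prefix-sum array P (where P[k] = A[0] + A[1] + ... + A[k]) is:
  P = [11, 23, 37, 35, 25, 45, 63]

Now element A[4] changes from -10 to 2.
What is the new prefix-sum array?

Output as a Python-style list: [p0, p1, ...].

Change: A[4] -10 -> 2, delta = 12
P[k] for k < 4: unchanged (A[4] not included)
P[k] for k >= 4: shift by delta = 12
  P[0] = 11 + 0 = 11
  P[1] = 23 + 0 = 23
  P[2] = 37 + 0 = 37
  P[3] = 35 + 0 = 35
  P[4] = 25 + 12 = 37
  P[5] = 45 + 12 = 57
  P[6] = 63 + 12 = 75

Answer: [11, 23, 37, 35, 37, 57, 75]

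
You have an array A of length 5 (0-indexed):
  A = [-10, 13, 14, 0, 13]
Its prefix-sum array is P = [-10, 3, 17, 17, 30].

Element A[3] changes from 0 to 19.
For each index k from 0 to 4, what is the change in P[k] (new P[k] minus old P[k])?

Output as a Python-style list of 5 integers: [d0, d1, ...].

Answer: [0, 0, 0, 19, 19]

Derivation:
Element change: A[3] 0 -> 19, delta = 19
For k < 3: P[k] unchanged, delta_P[k] = 0
For k >= 3: P[k] shifts by exactly 19
Delta array: [0, 0, 0, 19, 19]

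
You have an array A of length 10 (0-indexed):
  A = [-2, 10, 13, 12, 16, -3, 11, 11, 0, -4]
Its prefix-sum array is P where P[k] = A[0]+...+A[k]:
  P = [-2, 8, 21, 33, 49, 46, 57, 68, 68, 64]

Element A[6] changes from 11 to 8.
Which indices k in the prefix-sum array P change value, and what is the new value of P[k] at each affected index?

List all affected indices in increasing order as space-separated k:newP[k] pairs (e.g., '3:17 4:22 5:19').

P[k] = A[0] + ... + A[k]
P[k] includes A[6] iff k >= 6
Affected indices: 6, 7, ..., 9; delta = -3
  P[6]: 57 + -3 = 54
  P[7]: 68 + -3 = 65
  P[8]: 68 + -3 = 65
  P[9]: 64 + -3 = 61

Answer: 6:54 7:65 8:65 9:61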